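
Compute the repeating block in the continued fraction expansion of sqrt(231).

Write x_i = (sqrt(231) + m_i)/d_i with (m_0, d_0) = (0, 1). a_0 = floor(sqrt(231)) = 15, since 15^2 = 225 <= 231 < 256 = 16^2.
Iterate m_{i+1} = d_i*a_i - m_i, d_{i+1} = (231 - m_{i+1}^2)/d_i, a_{i+1} = floor((a_0 + m_{i+1})/d_{i+1}):
  m_1 = 1*15 - 0 = 15, d_1 = (231 - 15^2)/1 = 6/1 = 6, a_1 = floor((15 + 15)/6) = 5.
  m_2 = 6*5 - 15 = 15, d_2 = (231 - 15^2)/6 = 6/6 = 1, a_2 = floor((15 + 15)/1) = 30.
  m_3 = 1*30 - 15 = 15, d_3 = (231 - 15^2)/1 = 6/1 = 6: (m_3, d_3) = (m_1, d_1) = (15, 6), so from here the quotients repeat a_1, a_2; the period length is 2.
Hence the expansion of sqrt(231) is a_0 = 15 followed by the repeating block 5, 30 (period 2).

[15; (5, 30)]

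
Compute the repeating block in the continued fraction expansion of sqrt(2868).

[53; (1, 1, 4, 6, 2, 8, 2, 6, 4, 1, 1, 106)]

Write x_i = (sqrt(2868) + m_i)/d_i with (m_0, d_0) = (0, 1). a_0 = floor(sqrt(2868)) = 53, since 53^2 = 2809 <= 2868 < 2916 = 54^2.
Iterate m_{i+1} = d_i*a_i - m_i, d_{i+1} = (2868 - m_{i+1}^2)/d_i, a_{i+1} = floor((a_0 + m_{i+1})/d_{i+1}):
  m_1 = 1*53 - 0 = 53, d_1 = (2868 - 53^2)/1 = 59/1 = 59, a_1 = floor((53 + 53)/59) = 1.
  m_2 = 59*1 - 53 = 6, d_2 = (2868 - 6^2)/59 = 2832/59 = 48, a_2 = floor((53 + 6)/48) = 1.
  m_3 = 48*1 - 6 = 42, d_3 = (2868 - 42^2)/48 = 1104/48 = 23, a_3 = floor((53 + 42)/23) = 4.
  m_4 = 23*4 - 42 = 50, d_4 = (2868 - 50^2)/23 = 368/23 = 16, a_4 = floor((53 + 50)/16) = 6.
  m_5 = 16*6 - 50 = 46, d_5 = (2868 - 46^2)/16 = 752/16 = 47, a_5 = floor((53 + 46)/47) = 2.
  m_6 = 47*2 - 46 = 48, d_6 = (2868 - 48^2)/47 = 564/47 = 12, a_6 = floor((53 + 48)/12) = 8.
  m_7 = 12*8 - 48 = 48, d_7 = (2868 - 48^2)/12 = 564/12 = 47, a_7 = floor((53 + 48)/47) = 2.
  m_8 = 47*2 - 48 = 46, d_8 = (2868 - 46^2)/47 = 752/47 = 16, a_8 = floor((53 + 46)/16) = 6.
  m_9 = 16*6 - 46 = 50, d_9 = (2868 - 50^2)/16 = 368/16 = 23, a_9 = floor((53 + 50)/23) = 4.
  m_10 = 23*4 - 50 = 42, d_10 = (2868 - 42^2)/23 = 1104/23 = 48, a_10 = floor((53 + 42)/48) = 1.
  m_11 = 48*1 - 42 = 6, d_11 = (2868 - 6^2)/48 = 2832/48 = 59, a_11 = floor((53 + 6)/59) = 1.
  m_12 = 59*1 - 6 = 53, d_12 = (2868 - 53^2)/59 = 59/59 = 1, a_12 = floor((53 + 53)/1) = 106.
  m_13 = 1*106 - 53 = 53, d_13 = (2868 - 53^2)/1 = 59/1 = 59: (m_13, d_13) = (m_1, d_1) = (53, 59), so from here the quotients repeat a_1, ..., a_12; the period length is 12.
Hence the expansion of sqrt(2868) is a_0 = 53 followed by the repeating block 1, 1, 4, 6, 2, 8, 2, 6, 4, 1, 1, 106 (period 12).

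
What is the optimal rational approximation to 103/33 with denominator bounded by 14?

Expand x = 103/33 as a continued fraction with the Euclidean algorithm:
  103 = 3*33 + 4, so a_0 = 3.
  33 = 8*4 + 1, so a_1 = 8.
  4 = 4*1 + 0, so a_2 = 4.
so x = [3; 8, 4].
Convergents (p_i = a_i*p_{i-1} + p_{i-2}, q_i = a_i*q_{i-1} + q_{i-2} with p_{-2}=0, p_{-1}=1, q_{-2}=1, q_{-1}=0), until the denominator exceeds 14:
  i=0: a_0=3, p_0 = 3*1 + 0 = 3, q_0 = 3*0 + 1 = 1.
  i=1: a_1=8, p_1 = 8*3 + 1 = 25, q_1 = 8*1 + 0 = 8.
  i=2: a_2=4, p_2 = 4*25 + 3 = 103, q_2 = 4*8 + 1 = 33.
q_2 = 33 > 14, so the last convergent with denominator <= 14 is p_1/q_1 = 25/8.
The closest fraction with denominator <= 14 is either p_1/q_1 or the intermediate fraction (k*p_1 + p_0)/(k*q_1 + q_0) with the largest k >= 1 whose denominator stays <= 14; these approach x as k grows, and every other convergent or intermediate fraction in range is farther away.
Largest k: floor((14 - q_0)/q_1) = floor((14 - 1)/8) = 1.
That gives (1*25 + 3)/(1*8 + 1) = 28/9.
Compare the errors: |x - 25/8| = |103*8 - 25*33|/(33*8) = 1/264, and |x - 28/9| = |103*9 - 28*33|/(33*9) = 3/297.
Cross-multiplying, 1*297 = 297 < 792 = 3*264, so 1/264 is smaller: the convergent 25/8 is closer to x than 28/9.

25/8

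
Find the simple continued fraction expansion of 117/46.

[2; 1, 1, 5, 4]

Run the Euclidean algorithm on 117 and 46; the successive quotients are the partial quotients a_0, a_1, ... (each step inverts the fractional part left over by the previous one):
  117 = 2*46 + 25, so a_0 = 2.
  46 = 1*25 + 21, so a_1 = 1.
  25 = 1*21 + 4, so a_2 = 1.
  21 = 5*4 + 1, so a_3 = 5.
  4 = 4*1 + 0, so a_4 = 4.
The remainder reaches 0 after 5 divisions, so the expansion has 5 partial quotients, read off in order.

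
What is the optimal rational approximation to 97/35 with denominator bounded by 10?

Expand x = 97/35 as a continued fraction with the Euclidean algorithm:
  97 = 2*35 + 27, so a_0 = 2.
  35 = 1*27 + 8, so a_1 = 1.
  27 = 3*8 + 3, so a_2 = 3.
  8 = 2*3 + 2, so a_3 = 2.
  3 = 1*2 + 1, so a_4 = 1.
  2 = 2*1 + 0, so a_5 = 2.
so x = [2; 1, 3, 2, 1, 2].
Convergents (p_i = a_i*p_{i-1} + p_{i-2}, q_i = a_i*q_{i-1} + q_{i-2} with p_{-2}=0, p_{-1}=1, q_{-2}=1, q_{-1}=0), until the denominator exceeds 10:
  i=0: a_0=2, p_0 = 2*1 + 0 = 2, q_0 = 2*0 + 1 = 1.
  i=1: a_1=1, p_1 = 1*2 + 1 = 3, q_1 = 1*1 + 0 = 1.
  i=2: a_2=3, p_2 = 3*3 + 2 = 11, q_2 = 3*1 + 1 = 4.
  i=3: a_3=2, p_3 = 2*11 + 3 = 25, q_3 = 2*4 + 1 = 9.
  i=4: a_4=1, p_4 = 1*25 + 11 = 36, q_4 = 1*9 + 4 = 13.
q_4 = 13 > 10, so the last convergent with denominator <= 10 is p_3/q_3 = 25/9.
The closest fraction with denominator <= 10 is either p_3/q_3 or the intermediate fraction (k*p_3 + p_2)/(k*q_3 + q_2) with the largest k >= 1 whose denominator stays <= 10; these approach x as k grows, and every other convergent or intermediate fraction in range is farther away.
Largest k: floor((10 - q_2)/q_3) = floor((10 - 4)/9) = 0.
Since k = 0, no intermediate fraction beyond p_3/q_3 has denominator <= 10, so the convergent 25/9 is the closest (its error is |97*9 - 25*35|/(35*9) = 2/315).

25/9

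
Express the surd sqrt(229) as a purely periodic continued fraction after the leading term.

[15; (7, 1, 1, 7, 30)]

Write x_i = (sqrt(229) + m_i)/d_i with (m_0, d_0) = (0, 1). a_0 = floor(sqrt(229)) = 15, since 15^2 = 225 <= 229 < 256 = 16^2.
Iterate m_{i+1} = d_i*a_i - m_i, d_{i+1} = (229 - m_{i+1}^2)/d_i, a_{i+1} = floor((a_0 + m_{i+1})/d_{i+1}):
  m_1 = 1*15 - 0 = 15, d_1 = (229 - 15^2)/1 = 4/1 = 4, a_1 = floor((15 + 15)/4) = 7.
  m_2 = 4*7 - 15 = 13, d_2 = (229 - 13^2)/4 = 60/4 = 15, a_2 = floor((15 + 13)/15) = 1.
  m_3 = 15*1 - 13 = 2, d_3 = (229 - 2^2)/15 = 225/15 = 15, a_3 = floor((15 + 2)/15) = 1.
  m_4 = 15*1 - 2 = 13, d_4 = (229 - 13^2)/15 = 60/15 = 4, a_4 = floor((15 + 13)/4) = 7.
  m_5 = 4*7 - 13 = 15, d_5 = (229 - 15^2)/4 = 4/4 = 1, a_5 = floor((15 + 15)/1) = 30.
  m_6 = 1*30 - 15 = 15, d_6 = (229 - 15^2)/1 = 4/1 = 4: (m_6, d_6) = (m_1, d_1) = (15, 4), so from here the quotients repeat a_1, ..., a_5; the period length is 5.
Hence the expansion of sqrt(229) is a_0 = 15 followed by the repeating block 7, 1, 1, 7, 30 (period 5).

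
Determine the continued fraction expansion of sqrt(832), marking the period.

[28; (1, 5, 2, 2, 1, 13, 1, 2, 2, 5, 1, 56)]

Write x_i = (sqrt(832) + m_i)/d_i with (m_0, d_0) = (0, 1). a_0 = floor(sqrt(832)) = 28, since 28^2 = 784 <= 832 < 841 = 29^2.
Iterate m_{i+1} = d_i*a_i - m_i, d_{i+1} = (832 - m_{i+1}^2)/d_i, a_{i+1} = floor((a_0 + m_{i+1})/d_{i+1}):
  m_1 = 1*28 - 0 = 28, d_1 = (832 - 28^2)/1 = 48/1 = 48, a_1 = floor((28 + 28)/48) = 1.
  m_2 = 48*1 - 28 = 20, d_2 = (832 - 20^2)/48 = 432/48 = 9, a_2 = floor((28 + 20)/9) = 5.
  m_3 = 9*5 - 20 = 25, d_3 = (832 - 25^2)/9 = 207/9 = 23, a_3 = floor((28 + 25)/23) = 2.
  m_4 = 23*2 - 25 = 21, d_4 = (832 - 21^2)/23 = 391/23 = 17, a_4 = floor((28 + 21)/17) = 2.
  m_5 = 17*2 - 21 = 13, d_5 = (832 - 13^2)/17 = 663/17 = 39, a_5 = floor((28 + 13)/39) = 1.
  m_6 = 39*1 - 13 = 26, d_6 = (832 - 26^2)/39 = 156/39 = 4, a_6 = floor((28 + 26)/4) = 13.
  m_7 = 4*13 - 26 = 26, d_7 = (832 - 26^2)/4 = 156/4 = 39, a_7 = floor((28 + 26)/39) = 1.
  m_8 = 39*1 - 26 = 13, d_8 = (832 - 13^2)/39 = 663/39 = 17, a_8 = floor((28 + 13)/17) = 2.
  m_9 = 17*2 - 13 = 21, d_9 = (832 - 21^2)/17 = 391/17 = 23, a_9 = floor((28 + 21)/23) = 2.
  m_10 = 23*2 - 21 = 25, d_10 = (832 - 25^2)/23 = 207/23 = 9, a_10 = floor((28 + 25)/9) = 5.
  m_11 = 9*5 - 25 = 20, d_11 = (832 - 20^2)/9 = 432/9 = 48, a_11 = floor((28 + 20)/48) = 1.
  m_12 = 48*1 - 20 = 28, d_12 = (832 - 28^2)/48 = 48/48 = 1, a_12 = floor((28 + 28)/1) = 56.
  m_13 = 1*56 - 28 = 28, d_13 = (832 - 28^2)/1 = 48/1 = 48: (m_13, d_13) = (m_1, d_1) = (28, 48), so from here the quotients repeat a_1, ..., a_12; the period length is 12.
Hence the expansion of sqrt(832) is a_0 = 28 followed by the repeating block 1, 5, 2, 2, 1, 13, 1, 2, 2, 5, 1, 56 (period 12).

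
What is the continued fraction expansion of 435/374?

[1; 6, 7, 1, 1, 1, 2]

Run the Euclidean algorithm on 435 and 374; the successive quotients are the partial quotients a_0, a_1, ... (each step inverts the fractional part left over by the previous one):
  435 = 1*374 + 61, so a_0 = 1.
  374 = 6*61 + 8, so a_1 = 6.
  61 = 7*8 + 5, so a_2 = 7.
  8 = 1*5 + 3, so a_3 = 1.
  5 = 1*3 + 2, so a_4 = 1.
  3 = 1*2 + 1, so a_5 = 1.
  2 = 2*1 + 0, so a_6 = 2.
The remainder reaches 0 after 7 divisions, so the expansion has 7 partial quotients, read off in order.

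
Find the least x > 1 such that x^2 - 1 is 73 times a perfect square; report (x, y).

First expand sqrt(73) as a continued fraction. With x_i = (sqrt(73) + m_i)/d_i and (m_0, d_0) = (0, 1): a_0 = floor(sqrt(73)) = 8, since 8^2 = 64 <= 73 < 81 = 9^2.
Iterate m_{i+1} = d_i*a_i - m_i, d_{i+1} = (73 - m_{i+1}^2)/d_i, a_{i+1} = floor((a_0 + m_{i+1})/d_{i+1}):
  m_1 = 1*8 - 0 = 8, d_1 = (73 - 8^2)/1 = 9/1 = 9, a_1 = floor((8 + 8)/9) = 1.
  m_2 = 9*1 - 8 = 1, d_2 = (73 - 1^2)/9 = 72/9 = 8, a_2 = floor((8 + 1)/8) = 1.
  m_3 = 8*1 - 1 = 7, d_3 = (73 - 7^2)/8 = 24/8 = 3, a_3 = floor((8 + 7)/3) = 5.
  m_4 = 3*5 - 7 = 8, d_4 = (73 - 8^2)/3 = 9/3 = 3, a_4 = floor((8 + 8)/3) = 5.
  m_5 = 3*5 - 8 = 7, d_5 = (73 - 7^2)/3 = 24/3 = 8, a_5 = floor((8 + 7)/8) = 1.
  m_6 = 8*1 - 7 = 1, d_6 = (73 - 1^2)/8 = 72/8 = 9, a_6 = floor((8 + 1)/9) = 1.
  m_7 = 9*1 - 1 = 8, d_7 = (73 - 8^2)/9 = 9/9 = 1, a_7 = floor((8 + 8)/1) = 16.
  m_8 = 1*16 - 8 = 8, d_8 = (73 - 8^2)/1 = 9/1 = 9: (m_8, d_8) = (m_1, d_1) = (8, 9), so from here the quotients repeat a_1, ..., a_7; the period length is 7.
So sqrt(73) = [8; (1, 1, 5, 5, 1, 1, 16)] with period length k = 7.
k is odd, so (p_{k-1}, q_{k-1}) only solves x^2 - 73y^2 = -1 and the fundamental solution of x^2 - 73y^2 = 1 is (p_{2k-1}, q_{2k-1}) = (p_13, q_13); compute convergents through index 13, running through the period twice.
Convergents (p_i = a_i*p_{i-1} + p_{i-2}, q_i = a_i*q_{i-1} + q_{i-2} with p_{-2}=0, p_{-1}=1, q_{-2}=1, q_{-1}=0):
  i=0: a_0=8, p_0 = 8*1 + 0 = 8, q_0 = 8*0 + 1 = 1.
  i=1: a_1=1, p_1 = 1*8 + 1 = 9, q_1 = 1*1 + 0 = 1.
  i=2: a_2=1, p_2 = 1*9 + 8 = 17, q_2 = 1*1 + 1 = 2.
  i=3: a_3=5, p_3 = 5*17 + 9 = 94, q_3 = 5*2 + 1 = 11.
  i=4: a_4=5, p_4 = 5*94 + 17 = 487, q_4 = 5*11 + 2 = 57.
  i=5: a_5=1, p_5 = 1*487 + 94 = 581, q_5 = 1*57 + 11 = 68.
  i=6: a_6=1, p_6 = 1*581 + 487 = 1068, q_6 = 1*68 + 57 = 125.
  i=7: a_7=16, p_7 = 16*1068 + 581 = 17669, q_7 = 16*125 + 68 = 2068.
  i=8: a_8=1, p_8 = 1*17669 + 1068 = 18737, q_8 = 1*2068 + 125 = 2193.
  i=9: a_9=1, p_9 = 1*18737 + 17669 = 36406, q_9 = 1*2193 + 2068 = 4261.
  i=10: a_10=5, p_10 = 5*36406 + 18737 = 200767, q_10 = 5*4261 + 2193 = 23498.
  i=11: a_11=5, p_11 = 5*200767 + 36406 = 1040241, q_11 = 5*23498 + 4261 = 121751.
  i=12: a_12=1, p_12 = 1*1040241 + 200767 = 1241008, q_12 = 1*121751 + 23498 = 145249.
  i=13: a_13=1, p_13 = 1*1241008 + 1040241 = 2281249, q_13 = 1*145249 + 121751 = 267000.
Indeed p_6^2 - 73*q_6^2 = 1140624 - 1140625 = -1, not +1.
Check: 2281249^2 - 73*267000^2 = 5204097000001 - 5204097000000 = 1, so (x, y) = (2281249, 267000) solves the equation, and by the theorem it is the least positive solution.

(x, y) = (2281249, 267000)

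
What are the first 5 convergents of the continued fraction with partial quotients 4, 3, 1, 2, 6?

4/1, 13/3, 17/4, 47/11, 299/70

Using the convergent recurrence p_i = a_i*p_{i-1} + p_{i-2}, q_i = a_i*q_{i-1} + q_{i-2} with p_{-2}=0, p_{-1}=1, q_{-2}=1, q_{-1}=0:
  i=0: a_0=4, p_0 = 4*1 + 0 = 4, q_0 = 4*0 + 1 = 1.
  i=1: a_1=3, p_1 = 3*4 + 1 = 13, q_1 = 3*1 + 0 = 3.
  i=2: a_2=1, p_2 = 1*13 + 4 = 17, q_2 = 1*3 + 1 = 4.
  i=3: a_3=2, p_3 = 2*17 + 13 = 47, q_3 = 2*4 + 3 = 11.
  i=4: a_4=6, p_4 = 6*47 + 17 = 299, q_4 = 6*11 + 4 = 70.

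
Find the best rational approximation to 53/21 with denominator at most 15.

38/15

Expand x = 53/21 as a continued fraction with the Euclidean algorithm:
  53 = 2*21 + 11, so a_0 = 2.
  21 = 1*11 + 10, so a_1 = 1.
  11 = 1*10 + 1, so a_2 = 1.
  10 = 10*1 + 0, so a_3 = 10.
so x = [2; 1, 1, 10].
Convergents (p_i = a_i*p_{i-1} + p_{i-2}, q_i = a_i*q_{i-1} + q_{i-2} with p_{-2}=0, p_{-1}=1, q_{-2}=1, q_{-1}=0), until the denominator exceeds 15:
  i=0: a_0=2, p_0 = 2*1 + 0 = 2, q_0 = 2*0 + 1 = 1.
  i=1: a_1=1, p_1 = 1*2 + 1 = 3, q_1 = 1*1 + 0 = 1.
  i=2: a_2=1, p_2 = 1*3 + 2 = 5, q_2 = 1*1 + 1 = 2.
  i=3: a_3=10, p_3 = 10*5 + 3 = 53, q_3 = 10*2 + 1 = 21.
q_3 = 21 > 15, so the last convergent with denominator <= 15 is p_2/q_2 = 5/2.
The closest fraction with denominator <= 15 is either p_2/q_2 or the intermediate fraction (k*p_2 + p_1)/(k*q_2 + q_1) with the largest k >= 1 whose denominator stays <= 15; these approach x as k grows, and every other convergent or intermediate fraction in range is farther away.
Largest k: floor((15 - q_1)/q_2) = floor((15 - 1)/2) = 7.
That gives (7*5 + 3)/(7*2 + 1) = 38/15.
Compare the errors: |x - 5/2| = |53*2 - 5*21|/(21*2) = 1/42, and |x - 38/15| = |53*15 - 38*21|/(21*15) = 3/315.
Cross-multiplying, 3*42 = 126 < 315 = 1*315, so 3/315 is smaller: the intermediate fraction 38/15 is closer to x than 5/2.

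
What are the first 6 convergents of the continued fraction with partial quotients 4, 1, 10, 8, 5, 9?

Using the convergent recurrence p_i = a_i*p_{i-1} + p_{i-2}, q_i = a_i*q_{i-1} + q_{i-2} with p_{-2}=0, p_{-1}=1, q_{-2}=1, q_{-1}=0:
  i=0: a_0=4, p_0 = 4*1 + 0 = 4, q_0 = 4*0 + 1 = 1.
  i=1: a_1=1, p_1 = 1*4 + 1 = 5, q_1 = 1*1 + 0 = 1.
  i=2: a_2=10, p_2 = 10*5 + 4 = 54, q_2 = 10*1 + 1 = 11.
  i=3: a_3=8, p_3 = 8*54 + 5 = 437, q_3 = 8*11 + 1 = 89.
  i=4: a_4=5, p_4 = 5*437 + 54 = 2239, q_4 = 5*89 + 11 = 456.
  i=5: a_5=9, p_5 = 9*2239 + 437 = 20588, q_5 = 9*456 + 89 = 4193.

4/1, 5/1, 54/11, 437/89, 2239/456, 20588/4193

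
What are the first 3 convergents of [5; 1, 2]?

Using the convergent recurrence p_i = a_i*p_{i-1} + p_{i-2}, q_i = a_i*q_{i-1} + q_{i-2} with p_{-2}=0, p_{-1}=1, q_{-2}=1, q_{-1}=0:
  i=0: a_0=5, p_0 = 5*1 + 0 = 5, q_0 = 5*0 + 1 = 1.
  i=1: a_1=1, p_1 = 1*5 + 1 = 6, q_1 = 1*1 + 0 = 1.
  i=2: a_2=2, p_2 = 2*6 + 5 = 17, q_2 = 2*1 + 1 = 3.

5/1, 6/1, 17/3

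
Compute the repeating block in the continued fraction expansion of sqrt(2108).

[45; (1, 10, 2, 22, 2, 10, 1, 90)]

Write x_i = (sqrt(2108) + m_i)/d_i with (m_0, d_0) = (0, 1). a_0 = floor(sqrt(2108)) = 45, since 45^2 = 2025 <= 2108 < 2116 = 46^2.
Iterate m_{i+1} = d_i*a_i - m_i, d_{i+1} = (2108 - m_{i+1}^2)/d_i, a_{i+1} = floor((a_0 + m_{i+1})/d_{i+1}):
  m_1 = 1*45 - 0 = 45, d_1 = (2108 - 45^2)/1 = 83/1 = 83, a_1 = floor((45 + 45)/83) = 1.
  m_2 = 83*1 - 45 = 38, d_2 = (2108 - 38^2)/83 = 664/83 = 8, a_2 = floor((45 + 38)/8) = 10.
  m_3 = 8*10 - 38 = 42, d_3 = (2108 - 42^2)/8 = 344/8 = 43, a_3 = floor((45 + 42)/43) = 2.
  m_4 = 43*2 - 42 = 44, d_4 = (2108 - 44^2)/43 = 172/43 = 4, a_4 = floor((45 + 44)/4) = 22.
  m_5 = 4*22 - 44 = 44, d_5 = (2108 - 44^2)/4 = 172/4 = 43, a_5 = floor((45 + 44)/43) = 2.
  m_6 = 43*2 - 44 = 42, d_6 = (2108 - 42^2)/43 = 344/43 = 8, a_6 = floor((45 + 42)/8) = 10.
  m_7 = 8*10 - 42 = 38, d_7 = (2108 - 38^2)/8 = 664/8 = 83, a_7 = floor((45 + 38)/83) = 1.
  m_8 = 83*1 - 38 = 45, d_8 = (2108 - 45^2)/83 = 83/83 = 1, a_8 = floor((45 + 45)/1) = 90.
  m_9 = 1*90 - 45 = 45, d_9 = (2108 - 45^2)/1 = 83/1 = 83: (m_9, d_9) = (m_1, d_1) = (45, 83), so from here the quotients repeat a_1, ..., a_8; the period length is 8.
Hence the expansion of sqrt(2108) is a_0 = 45 followed by the repeating block 1, 10, 2, 22, 2, 10, 1, 90 (period 8).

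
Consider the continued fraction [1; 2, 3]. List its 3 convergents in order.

1/1, 3/2, 10/7

Using the convergent recurrence p_i = a_i*p_{i-1} + p_{i-2}, q_i = a_i*q_{i-1} + q_{i-2} with p_{-2}=0, p_{-1}=1, q_{-2}=1, q_{-1}=0:
  i=0: a_0=1, p_0 = 1*1 + 0 = 1, q_0 = 1*0 + 1 = 1.
  i=1: a_1=2, p_1 = 2*1 + 1 = 3, q_1 = 2*1 + 0 = 2.
  i=2: a_2=3, p_2 = 3*3 + 1 = 10, q_2 = 3*2 + 1 = 7.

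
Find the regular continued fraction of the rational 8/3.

Run the Euclidean algorithm on 8 and 3; the successive quotients are the partial quotients a_0, a_1, ... (each step inverts the fractional part left over by the previous one):
  8 = 2*3 + 2, so a_0 = 2.
  3 = 1*2 + 1, so a_1 = 1.
  2 = 2*1 + 0, so a_2 = 2.
The remainder reaches 0 after 3 divisions, so the expansion has 3 partial quotients, read off in order.

[2; 1, 2]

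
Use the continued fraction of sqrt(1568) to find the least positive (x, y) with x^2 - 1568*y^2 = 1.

(x, y) = (19601, 495)

First expand sqrt(1568) as a continued fraction. With x_i = (sqrt(1568) + m_i)/d_i and (m_0, d_0) = (0, 1): a_0 = floor(sqrt(1568)) = 39, since 39^2 = 1521 <= 1568 < 1600 = 40^2.
Iterate m_{i+1} = d_i*a_i - m_i, d_{i+1} = (1568 - m_{i+1}^2)/d_i, a_{i+1} = floor((a_0 + m_{i+1})/d_{i+1}):
  m_1 = 1*39 - 0 = 39, d_1 = (1568 - 39^2)/1 = 47/1 = 47, a_1 = floor((39 + 39)/47) = 1.
  m_2 = 47*1 - 39 = 8, d_2 = (1568 - 8^2)/47 = 1504/47 = 32, a_2 = floor((39 + 8)/32) = 1.
  m_3 = 32*1 - 8 = 24, d_3 = (1568 - 24^2)/32 = 992/32 = 31, a_3 = floor((39 + 24)/31) = 2.
  m_4 = 31*2 - 24 = 38, d_4 = (1568 - 38^2)/31 = 124/31 = 4, a_4 = floor((39 + 38)/4) = 19.
  m_5 = 4*19 - 38 = 38, d_5 = (1568 - 38^2)/4 = 124/4 = 31, a_5 = floor((39 + 38)/31) = 2.
  m_6 = 31*2 - 38 = 24, d_6 = (1568 - 24^2)/31 = 992/31 = 32, a_6 = floor((39 + 24)/32) = 1.
  m_7 = 32*1 - 24 = 8, d_7 = (1568 - 8^2)/32 = 1504/32 = 47, a_7 = floor((39 + 8)/47) = 1.
  m_8 = 47*1 - 8 = 39, d_8 = (1568 - 39^2)/47 = 47/47 = 1, a_8 = floor((39 + 39)/1) = 78.
  m_9 = 1*78 - 39 = 39, d_9 = (1568 - 39^2)/1 = 47/1 = 47: (m_9, d_9) = (m_1, d_1) = (39, 47), so from here the quotients repeat a_1, ..., a_8; the period length is 8.
So sqrt(1568) = [39; (1, 1, 2, 19, 2, 1, 1, 78)] with period length k = 8.
k is even, so the fundamental solution of x^2 - 1568y^2 = 1 is (p_{k-1}, q_{k-1}) = (p_7, q_7); compute convergents through index 7.
Convergents (p_i = a_i*p_{i-1} + p_{i-2}, q_i = a_i*q_{i-1} + q_{i-2} with p_{-2}=0, p_{-1}=1, q_{-2}=1, q_{-1}=0):
  i=0: a_0=39, p_0 = 39*1 + 0 = 39, q_0 = 39*0 + 1 = 1.
  i=1: a_1=1, p_1 = 1*39 + 1 = 40, q_1 = 1*1 + 0 = 1.
  i=2: a_2=1, p_2 = 1*40 + 39 = 79, q_2 = 1*1 + 1 = 2.
  i=3: a_3=2, p_3 = 2*79 + 40 = 198, q_3 = 2*2 + 1 = 5.
  i=4: a_4=19, p_4 = 19*198 + 79 = 3841, q_4 = 19*5 + 2 = 97.
  i=5: a_5=2, p_5 = 2*3841 + 198 = 7880, q_5 = 2*97 + 5 = 199.
  i=6: a_6=1, p_6 = 1*7880 + 3841 = 11721, q_6 = 1*199 + 97 = 296.
  i=7: a_7=1, p_7 = 1*11721 + 7880 = 19601, q_7 = 1*296 + 199 = 495.
Check: 19601^2 - 1568*495^2 = 384199201 - 384199200 = 1, so (x, y) = (19601, 495) solves the equation, and by the theorem it is the least positive solution.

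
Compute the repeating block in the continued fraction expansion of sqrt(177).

Write x_i = (sqrt(177) + m_i)/d_i with (m_0, d_0) = (0, 1). a_0 = floor(sqrt(177)) = 13, since 13^2 = 169 <= 177 < 196 = 14^2.
Iterate m_{i+1} = d_i*a_i - m_i, d_{i+1} = (177 - m_{i+1}^2)/d_i, a_{i+1} = floor((a_0 + m_{i+1})/d_{i+1}):
  m_1 = 1*13 - 0 = 13, d_1 = (177 - 13^2)/1 = 8/1 = 8, a_1 = floor((13 + 13)/8) = 3.
  m_2 = 8*3 - 13 = 11, d_2 = (177 - 11^2)/8 = 56/8 = 7, a_2 = floor((13 + 11)/7) = 3.
  m_3 = 7*3 - 11 = 10, d_3 = (177 - 10^2)/7 = 77/7 = 11, a_3 = floor((13 + 10)/11) = 2.
  m_4 = 11*2 - 10 = 12, d_4 = (177 - 12^2)/11 = 33/11 = 3, a_4 = floor((13 + 12)/3) = 8.
  m_5 = 3*8 - 12 = 12, d_5 = (177 - 12^2)/3 = 33/3 = 11, a_5 = floor((13 + 12)/11) = 2.
  m_6 = 11*2 - 12 = 10, d_6 = (177 - 10^2)/11 = 77/11 = 7, a_6 = floor((13 + 10)/7) = 3.
  m_7 = 7*3 - 10 = 11, d_7 = (177 - 11^2)/7 = 56/7 = 8, a_7 = floor((13 + 11)/8) = 3.
  m_8 = 8*3 - 11 = 13, d_8 = (177 - 13^2)/8 = 8/8 = 1, a_8 = floor((13 + 13)/1) = 26.
  m_9 = 1*26 - 13 = 13, d_9 = (177 - 13^2)/1 = 8/1 = 8: (m_9, d_9) = (m_1, d_1) = (13, 8), so from here the quotients repeat a_1, ..., a_8; the period length is 8.
Hence the expansion of sqrt(177) is a_0 = 13 followed by the repeating block 3, 3, 2, 8, 2, 3, 3, 26 (period 8).

[13; (3, 3, 2, 8, 2, 3, 3, 26)]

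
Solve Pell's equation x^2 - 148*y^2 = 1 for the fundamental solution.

(x, y) = (73, 6)

First expand sqrt(148) as a continued fraction. With x_i = (sqrt(148) + m_i)/d_i and (m_0, d_0) = (0, 1): a_0 = floor(sqrt(148)) = 12, since 12^2 = 144 <= 148 < 169 = 13^2.
Iterate m_{i+1} = d_i*a_i - m_i, d_{i+1} = (148 - m_{i+1}^2)/d_i, a_{i+1} = floor((a_0 + m_{i+1})/d_{i+1}):
  m_1 = 1*12 - 0 = 12, d_1 = (148 - 12^2)/1 = 4/1 = 4, a_1 = floor((12 + 12)/4) = 6.
  m_2 = 4*6 - 12 = 12, d_2 = (148 - 12^2)/4 = 4/4 = 1, a_2 = floor((12 + 12)/1) = 24.
  m_3 = 1*24 - 12 = 12, d_3 = (148 - 12^2)/1 = 4/1 = 4: (m_3, d_3) = (m_1, d_1) = (12, 4), so from here the quotients repeat a_1, a_2; the period length is 2.
So sqrt(148) = [12; (6, 24)] with period length k = 2.
k is even, so the fundamental solution of x^2 - 148y^2 = 1 is (p_{k-1}, q_{k-1}) = (p_1, q_1); compute convergents through index 1.
Convergents (p_i = a_i*p_{i-1} + p_{i-2}, q_i = a_i*q_{i-1} + q_{i-2} with p_{-2}=0, p_{-1}=1, q_{-2}=1, q_{-1}=0):
  i=0: a_0=12, p_0 = 12*1 + 0 = 12, q_0 = 12*0 + 1 = 1.
  i=1: a_1=6, p_1 = 6*12 + 1 = 73, q_1 = 6*1 + 0 = 6.
Check: 73^2 - 148*6^2 = 5329 - 5328 = 1, so (x, y) = (73, 6) solves the equation, and by the theorem it is the least positive solution.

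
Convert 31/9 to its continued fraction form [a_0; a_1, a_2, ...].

Run the Euclidean algorithm on 31 and 9; the successive quotients are the partial quotients a_0, a_1, ... (each step inverts the fractional part left over by the previous one):
  31 = 3*9 + 4, so a_0 = 3.
  9 = 2*4 + 1, so a_1 = 2.
  4 = 4*1 + 0, so a_2 = 4.
The remainder reaches 0 after 3 divisions, so the expansion has 3 partial quotients, read off in order.

[3; 2, 4]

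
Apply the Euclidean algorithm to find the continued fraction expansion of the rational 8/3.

[2; 1, 2]

Run the Euclidean algorithm on 8 and 3; the successive quotients are the partial quotients a_0, a_1, ... (each step inverts the fractional part left over by the previous one):
  8 = 2*3 + 2, so a_0 = 2.
  3 = 1*2 + 1, so a_1 = 1.
  2 = 2*1 + 0, so a_2 = 2.
The remainder reaches 0 after 3 divisions, so the expansion has 3 partial quotients, read off in order.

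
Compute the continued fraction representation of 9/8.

[1; 8]

Run the Euclidean algorithm on 9 and 8; the successive quotients are the partial quotients a_0, a_1, ... (each step inverts the fractional part left over by the previous one):
  9 = 1*8 + 1, so a_0 = 1.
  8 = 8*1 + 0, so a_1 = 8.
The remainder reaches 0 after 2 divisions, so the expansion has 2 partial quotients, read off in order.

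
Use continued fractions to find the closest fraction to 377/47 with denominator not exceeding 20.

Expand x = 377/47 as a continued fraction with the Euclidean algorithm:
  377 = 8*47 + 1, so a_0 = 8.
  47 = 47*1 + 0, so a_1 = 47.
so x = [8; 47].
Convergents (p_i = a_i*p_{i-1} + p_{i-2}, q_i = a_i*q_{i-1} + q_{i-2} with p_{-2}=0, p_{-1}=1, q_{-2}=1, q_{-1}=0), until the denominator exceeds 20:
  i=0: a_0=8, p_0 = 8*1 + 0 = 8, q_0 = 8*0 + 1 = 1.
  i=1: a_1=47, p_1 = 47*8 + 1 = 377, q_1 = 47*1 + 0 = 47.
q_1 = 47 > 20, so the last convergent with denominator <= 20 is p_0/q_0 = 8/1.
The closest fraction with denominator <= 20 is either p_0/q_0 or the intermediate fraction (k*p_0 + p_{-1})/(k*q_0 + q_{-1}) with the largest k >= 1 whose denominator stays <= 20; these approach x as k grows, and every other convergent or intermediate fraction in range is farther away.
Largest k: floor((20 - q_{-1})/q_0) = floor((20 - 0)/1) = 20 (using the seeds p_{-1} = 1, q_{-1} = 0).
That gives (20*8 + 1)/(20*1 + 0) = 161/20.
Compare the errors: |x - 8/1| = |377*1 - 8*47|/(47*1) = 1/47, and |x - 161/20| = |377*20 - 161*47|/(47*20) = 27/940.
Cross-multiplying, 1*940 = 940 < 1269 = 27*47, so 1/47 is smaller: the convergent 8/1 is closer to x than 161/20.

8/1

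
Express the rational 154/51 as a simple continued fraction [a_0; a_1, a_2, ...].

[3; 51]

Run the Euclidean algorithm on 154 and 51; the successive quotients are the partial quotients a_0, a_1, ... (each step inverts the fractional part left over by the previous one):
  154 = 3*51 + 1, so a_0 = 3.
  51 = 51*1 + 0, so a_1 = 51.
The remainder reaches 0 after 2 divisions, so the expansion has 2 partial quotients, read off in order.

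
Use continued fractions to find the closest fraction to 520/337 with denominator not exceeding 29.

Expand x = 520/337 as a continued fraction with the Euclidean algorithm:
  520 = 1*337 + 183, so a_0 = 1.
  337 = 1*183 + 154, so a_1 = 1.
  183 = 1*154 + 29, so a_2 = 1.
  154 = 5*29 + 9, so a_3 = 5.
  29 = 3*9 + 2, so a_4 = 3.
  9 = 4*2 + 1, so a_5 = 4.
  2 = 2*1 + 0, so a_6 = 2.
so x = [1; 1, 1, 5, 3, 4, 2].
Convergents (p_i = a_i*p_{i-1} + p_{i-2}, q_i = a_i*q_{i-1} + q_{i-2} with p_{-2}=0, p_{-1}=1, q_{-2}=1, q_{-1}=0), until the denominator exceeds 29:
  i=0: a_0=1, p_0 = 1*1 + 0 = 1, q_0 = 1*0 + 1 = 1.
  i=1: a_1=1, p_1 = 1*1 + 1 = 2, q_1 = 1*1 + 0 = 1.
  i=2: a_2=1, p_2 = 1*2 + 1 = 3, q_2 = 1*1 + 1 = 2.
  i=3: a_3=5, p_3 = 5*3 + 2 = 17, q_3 = 5*2 + 1 = 11.
  i=4: a_4=3, p_4 = 3*17 + 3 = 54, q_4 = 3*11 + 2 = 35.
q_4 = 35 > 29, so the last convergent with denominator <= 29 is p_3/q_3 = 17/11.
The closest fraction with denominator <= 29 is either p_3/q_3 or the intermediate fraction (k*p_3 + p_2)/(k*q_3 + q_2) with the largest k >= 1 whose denominator stays <= 29; these approach x as k grows, and every other convergent or intermediate fraction in range is farther away.
Largest k: floor((29 - q_2)/q_3) = floor((29 - 2)/11) = 2.
That gives (2*17 + 3)/(2*11 + 2) = 37/24.
Compare the errors: |x - 17/11| = |520*11 - 17*337|/(337*11) = 9/3707, and |x - 37/24| = |520*24 - 37*337|/(337*24) = 11/8088.
Cross-multiplying, 11*3707 = 40777 < 72792 = 9*8088, so 11/8088 is smaller: the intermediate fraction 37/24 is closer to x than 17/11.

37/24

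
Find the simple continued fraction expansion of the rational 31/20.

Run the Euclidean algorithm on 31 and 20; the successive quotients are the partial quotients a_0, a_1, ... (each step inverts the fractional part left over by the previous one):
  31 = 1*20 + 11, so a_0 = 1.
  20 = 1*11 + 9, so a_1 = 1.
  11 = 1*9 + 2, so a_2 = 1.
  9 = 4*2 + 1, so a_3 = 4.
  2 = 2*1 + 0, so a_4 = 2.
The remainder reaches 0 after 5 divisions, so the expansion has 5 partial quotients, read off in order.

[1; 1, 1, 4, 2]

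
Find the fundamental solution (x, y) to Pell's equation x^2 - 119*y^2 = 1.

(x, y) = (120, 11)

First expand sqrt(119) as a continued fraction. With x_i = (sqrt(119) + m_i)/d_i and (m_0, d_0) = (0, 1): a_0 = floor(sqrt(119)) = 10, since 10^2 = 100 <= 119 < 121 = 11^2.
Iterate m_{i+1} = d_i*a_i - m_i, d_{i+1} = (119 - m_{i+1}^2)/d_i, a_{i+1} = floor((a_0 + m_{i+1})/d_{i+1}):
  m_1 = 1*10 - 0 = 10, d_1 = (119 - 10^2)/1 = 19/1 = 19, a_1 = floor((10 + 10)/19) = 1.
  m_2 = 19*1 - 10 = 9, d_2 = (119 - 9^2)/19 = 38/19 = 2, a_2 = floor((10 + 9)/2) = 9.
  m_3 = 2*9 - 9 = 9, d_3 = (119 - 9^2)/2 = 38/2 = 19, a_3 = floor((10 + 9)/19) = 1.
  m_4 = 19*1 - 9 = 10, d_4 = (119 - 10^2)/19 = 19/19 = 1, a_4 = floor((10 + 10)/1) = 20.
  m_5 = 1*20 - 10 = 10, d_5 = (119 - 10^2)/1 = 19/1 = 19: (m_5, d_5) = (m_1, d_1) = (10, 19), so from here the quotients repeat a_1, ..., a_4; the period length is 4.
So sqrt(119) = [10; (1, 9, 1, 20)] with period length k = 4.
k is even, so the fundamental solution of x^2 - 119y^2 = 1 is (p_{k-1}, q_{k-1}) = (p_3, q_3); compute convergents through index 3.
Convergents (p_i = a_i*p_{i-1} + p_{i-2}, q_i = a_i*q_{i-1} + q_{i-2} with p_{-2}=0, p_{-1}=1, q_{-2}=1, q_{-1}=0):
  i=0: a_0=10, p_0 = 10*1 + 0 = 10, q_0 = 10*0 + 1 = 1.
  i=1: a_1=1, p_1 = 1*10 + 1 = 11, q_1 = 1*1 + 0 = 1.
  i=2: a_2=9, p_2 = 9*11 + 10 = 109, q_2 = 9*1 + 1 = 10.
  i=3: a_3=1, p_3 = 1*109 + 11 = 120, q_3 = 1*10 + 1 = 11.
Check: 120^2 - 119*11^2 = 14400 - 14399 = 1, so (x, y) = (120, 11) solves the equation, and by the theorem it is the least positive solution.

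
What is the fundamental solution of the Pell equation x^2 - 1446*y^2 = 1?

(x, y) = (1445, 38)

First expand sqrt(1446) as a continued fraction. With x_i = (sqrt(1446) + m_i)/d_i and (m_0, d_0) = (0, 1): a_0 = floor(sqrt(1446)) = 38, since 38^2 = 1444 <= 1446 < 1521 = 39^2.
Iterate m_{i+1} = d_i*a_i - m_i, d_{i+1} = (1446 - m_{i+1}^2)/d_i, a_{i+1} = floor((a_0 + m_{i+1})/d_{i+1}):
  m_1 = 1*38 - 0 = 38, d_1 = (1446 - 38^2)/1 = 2/1 = 2, a_1 = floor((38 + 38)/2) = 38.
  m_2 = 2*38 - 38 = 38, d_2 = (1446 - 38^2)/2 = 2/2 = 1, a_2 = floor((38 + 38)/1) = 76.
  m_3 = 1*76 - 38 = 38, d_3 = (1446 - 38^2)/1 = 2/1 = 2: (m_3, d_3) = (m_1, d_1) = (38, 2), so from here the quotients repeat a_1, a_2; the period length is 2.
So sqrt(1446) = [38; (38, 76)] with period length k = 2.
k is even, so the fundamental solution of x^2 - 1446y^2 = 1 is (p_{k-1}, q_{k-1}) = (p_1, q_1); compute convergents through index 1.
Convergents (p_i = a_i*p_{i-1} + p_{i-2}, q_i = a_i*q_{i-1} + q_{i-2} with p_{-2}=0, p_{-1}=1, q_{-2}=1, q_{-1}=0):
  i=0: a_0=38, p_0 = 38*1 + 0 = 38, q_0 = 38*0 + 1 = 1.
  i=1: a_1=38, p_1 = 38*38 + 1 = 1445, q_1 = 38*1 + 0 = 38.
Check: 1445^2 - 1446*38^2 = 2088025 - 2088024 = 1, so (x, y) = (1445, 38) solves the equation, and by the theorem it is the least positive solution.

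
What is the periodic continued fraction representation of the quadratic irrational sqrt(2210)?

Write x_i = (sqrt(2210) + m_i)/d_i with (m_0, d_0) = (0, 1). a_0 = floor(sqrt(2210)) = 47, since 47^2 = 2209 <= 2210 < 2304 = 48^2.
Iterate m_{i+1} = d_i*a_i - m_i, d_{i+1} = (2210 - m_{i+1}^2)/d_i, a_{i+1} = floor((a_0 + m_{i+1})/d_{i+1}):
  m_1 = 1*47 - 0 = 47, d_1 = (2210 - 47^2)/1 = 1/1 = 1, a_1 = floor((47 + 47)/1) = 94.
  m_2 = 1*94 - 47 = 47, d_2 = (2210 - 47^2)/1 = 1/1 = 1: (m_2, d_2) = (m_1, d_1) = (47, 1), so from here the quotient a_1 repeats; the period length is 1.
Hence the expansion of sqrt(2210) is a_0 = 47 followed by the repeating block 94 (period 1).

[47; (94)]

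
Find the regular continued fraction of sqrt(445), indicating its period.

[21; (10, 1, 1, 10, 42)]

Write x_i = (sqrt(445) + m_i)/d_i with (m_0, d_0) = (0, 1). a_0 = floor(sqrt(445)) = 21, since 21^2 = 441 <= 445 < 484 = 22^2.
Iterate m_{i+1} = d_i*a_i - m_i, d_{i+1} = (445 - m_{i+1}^2)/d_i, a_{i+1} = floor((a_0 + m_{i+1})/d_{i+1}):
  m_1 = 1*21 - 0 = 21, d_1 = (445 - 21^2)/1 = 4/1 = 4, a_1 = floor((21 + 21)/4) = 10.
  m_2 = 4*10 - 21 = 19, d_2 = (445 - 19^2)/4 = 84/4 = 21, a_2 = floor((21 + 19)/21) = 1.
  m_3 = 21*1 - 19 = 2, d_3 = (445 - 2^2)/21 = 441/21 = 21, a_3 = floor((21 + 2)/21) = 1.
  m_4 = 21*1 - 2 = 19, d_4 = (445 - 19^2)/21 = 84/21 = 4, a_4 = floor((21 + 19)/4) = 10.
  m_5 = 4*10 - 19 = 21, d_5 = (445 - 21^2)/4 = 4/4 = 1, a_5 = floor((21 + 21)/1) = 42.
  m_6 = 1*42 - 21 = 21, d_6 = (445 - 21^2)/1 = 4/1 = 4: (m_6, d_6) = (m_1, d_1) = (21, 4), so from here the quotients repeat a_1, ..., a_5; the period length is 5.
Hence the expansion of sqrt(445) is a_0 = 21 followed by the repeating block 10, 1, 1, 10, 42 (period 5).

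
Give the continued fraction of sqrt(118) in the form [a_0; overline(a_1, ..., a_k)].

[10; overline(1, 6, 3, 2, 10, 2, 3, 6, 1, 20)]

Write x_i = (sqrt(118) + m_i)/d_i with (m_0, d_0) = (0, 1). a_0 = floor(sqrt(118)) = 10, since 10^2 = 100 <= 118 < 121 = 11^2.
Iterate m_{i+1} = d_i*a_i - m_i, d_{i+1} = (118 - m_{i+1}^2)/d_i, a_{i+1} = floor((a_0 + m_{i+1})/d_{i+1}):
  m_1 = 1*10 - 0 = 10, d_1 = (118 - 10^2)/1 = 18/1 = 18, a_1 = floor((10 + 10)/18) = 1.
  m_2 = 18*1 - 10 = 8, d_2 = (118 - 8^2)/18 = 54/18 = 3, a_2 = floor((10 + 8)/3) = 6.
  m_3 = 3*6 - 8 = 10, d_3 = (118 - 10^2)/3 = 18/3 = 6, a_3 = floor((10 + 10)/6) = 3.
  m_4 = 6*3 - 10 = 8, d_4 = (118 - 8^2)/6 = 54/6 = 9, a_4 = floor((10 + 8)/9) = 2.
  m_5 = 9*2 - 8 = 10, d_5 = (118 - 10^2)/9 = 18/9 = 2, a_5 = floor((10 + 10)/2) = 10.
  m_6 = 2*10 - 10 = 10, d_6 = (118 - 10^2)/2 = 18/2 = 9, a_6 = floor((10 + 10)/9) = 2.
  m_7 = 9*2 - 10 = 8, d_7 = (118 - 8^2)/9 = 54/9 = 6, a_7 = floor((10 + 8)/6) = 3.
  m_8 = 6*3 - 8 = 10, d_8 = (118 - 10^2)/6 = 18/6 = 3, a_8 = floor((10 + 10)/3) = 6.
  m_9 = 3*6 - 10 = 8, d_9 = (118 - 8^2)/3 = 54/3 = 18, a_9 = floor((10 + 8)/18) = 1.
  m_10 = 18*1 - 8 = 10, d_10 = (118 - 10^2)/18 = 18/18 = 1, a_10 = floor((10 + 10)/1) = 20.
  m_11 = 1*20 - 10 = 10, d_11 = (118 - 10^2)/1 = 18/1 = 18: (m_11, d_11) = (m_1, d_1) = (10, 18), so from here the quotients repeat a_1, ..., a_10; the period length is 10.
Hence the expansion of sqrt(118) is a_0 = 10 followed by the repeating block 1, 6, 3, 2, 10, 2, 3, 6, 1, 20 (period 10).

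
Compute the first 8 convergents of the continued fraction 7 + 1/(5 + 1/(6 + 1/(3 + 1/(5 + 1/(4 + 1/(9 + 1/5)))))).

7/1, 36/5, 223/31, 705/98, 3748/521, 15697/2182, 145021/20159, 740802/102977

Using the convergent recurrence p_i = a_i*p_{i-1} + p_{i-2}, q_i = a_i*q_{i-1} + q_{i-2} with p_{-2}=0, p_{-1}=1, q_{-2}=1, q_{-1}=0:
  i=0: a_0=7, p_0 = 7*1 + 0 = 7, q_0 = 7*0 + 1 = 1.
  i=1: a_1=5, p_1 = 5*7 + 1 = 36, q_1 = 5*1 + 0 = 5.
  i=2: a_2=6, p_2 = 6*36 + 7 = 223, q_2 = 6*5 + 1 = 31.
  i=3: a_3=3, p_3 = 3*223 + 36 = 705, q_3 = 3*31 + 5 = 98.
  i=4: a_4=5, p_4 = 5*705 + 223 = 3748, q_4 = 5*98 + 31 = 521.
  i=5: a_5=4, p_5 = 4*3748 + 705 = 15697, q_5 = 4*521 + 98 = 2182.
  i=6: a_6=9, p_6 = 9*15697 + 3748 = 145021, q_6 = 9*2182 + 521 = 20159.
  i=7: a_7=5, p_7 = 5*145021 + 15697 = 740802, q_7 = 5*20159 + 2182 = 102977.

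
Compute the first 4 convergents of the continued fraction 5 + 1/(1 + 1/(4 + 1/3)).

5/1, 6/1, 29/5, 93/16

Using the convergent recurrence p_i = a_i*p_{i-1} + p_{i-2}, q_i = a_i*q_{i-1} + q_{i-2} with p_{-2}=0, p_{-1}=1, q_{-2}=1, q_{-1}=0:
  i=0: a_0=5, p_0 = 5*1 + 0 = 5, q_0 = 5*0 + 1 = 1.
  i=1: a_1=1, p_1 = 1*5 + 1 = 6, q_1 = 1*1 + 0 = 1.
  i=2: a_2=4, p_2 = 4*6 + 5 = 29, q_2 = 4*1 + 1 = 5.
  i=3: a_3=3, p_3 = 3*29 + 6 = 93, q_3 = 3*5 + 1 = 16.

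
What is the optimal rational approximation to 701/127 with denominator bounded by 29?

138/25

Expand x = 701/127 as a continued fraction with the Euclidean algorithm:
  701 = 5*127 + 66, so a_0 = 5.
  127 = 1*66 + 61, so a_1 = 1.
  66 = 1*61 + 5, so a_2 = 1.
  61 = 12*5 + 1, so a_3 = 12.
  5 = 5*1 + 0, so a_4 = 5.
so x = [5; 1, 1, 12, 5].
Convergents (p_i = a_i*p_{i-1} + p_{i-2}, q_i = a_i*q_{i-1} + q_{i-2} with p_{-2}=0, p_{-1}=1, q_{-2}=1, q_{-1}=0), until the denominator exceeds 29:
  i=0: a_0=5, p_0 = 5*1 + 0 = 5, q_0 = 5*0 + 1 = 1.
  i=1: a_1=1, p_1 = 1*5 + 1 = 6, q_1 = 1*1 + 0 = 1.
  i=2: a_2=1, p_2 = 1*6 + 5 = 11, q_2 = 1*1 + 1 = 2.
  i=3: a_3=12, p_3 = 12*11 + 6 = 138, q_3 = 12*2 + 1 = 25.
  i=4: a_4=5, p_4 = 5*138 + 11 = 701, q_4 = 5*25 + 2 = 127.
q_4 = 127 > 29, so the last convergent with denominator <= 29 is p_3/q_3 = 138/25.
The closest fraction with denominator <= 29 is either p_3/q_3 or the intermediate fraction (k*p_3 + p_2)/(k*q_3 + q_2) with the largest k >= 1 whose denominator stays <= 29; these approach x as k grows, and every other convergent or intermediate fraction in range is farther away.
Largest k: floor((29 - q_2)/q_3) = floor((29 - 2)/25) = 1.
That gives (1*138 + 11)/(1*25 + 2) = 149/27.
Compare the errors: |x - 138/25| = |701*25 - 138*127|/(127*25) = 1/3175, and |x - 149/27| = |701*27 - 149*127|/(127*27) = 4/3429.
Cross-multiplying, 1*3429 = 3429 < 12700 = 4*3175, so 1/3175 is smaller: the convergent 138/25 is closer to x than 149/27.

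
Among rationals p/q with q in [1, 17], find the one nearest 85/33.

18/7

Expand x = 85/33 as a continued fraction with the Euclidean algorithm:
  85 = 2*33 + 19, so a_0 = 2.
  33 = 1*19 + 14, so a_1 = 1.
  19 = 1*14 + 5, so a_2 = 1.
  14 = 2*5 + 4, so a_3 = 2.
  5 = 1*4 + 1, so a_4 = 1.
  4 = 4*1 + 0, so a_5 = 4.
so x = [2; 1, 1, 2, 1, 4].
Convergents (p_i = a_i*p_{i-1} + p_{i-2}, q_i = a_i*q_{i-1} + q_{i-2} with p_{-2}=0, p_{-1}=1, q_{-2}=1, q_{-1}=0), until the denominator exceeds 17:
  i=0: a_0=2, p_0 = 2*1 + 0 = 2, q_0 = 2*0 + 1 = 1.
  i=1: a_1=1, p_1 = 1*2 + 1 = 3, q_1 = 1*1 + 0 = 1.
  i=2: a_2=1, p_2 = 1*3 + 2 = 5, q_2 = 1*1 + 1 = 2.
  i=3: a_3=2, p_3 = 2*5 + 3 = 13, q_3 = 2*2 + 1 = 5.
  i=4: a_4=1, p_4 = 1*13 + 5 = 18, q_4 = 1*5 + 2 = 7.
  i=5: a_5=4, p_5 = 4*18 + 13 = 85, q_5 = 4*7 + 5 = 33.
q_5 = 33 > 17, so the last convergent with denominator <= 17 is p_4/q_4 = 18/7.
The closest fraction with denominator <= 17 is either p_4/q_4 or the intermediate fraction (k*p_4 + p_3)/(k*q_4 + q_3) with the largest k >= 1 whose denominator stays <= 17; these approach x as k grows, and every other convergent or intermediate fraction in range is farther away.
Largest k: floor((17 - q_3)/q_4) = floor((17 - 5)/7) = 1.
That gives (1*18 + 13)/(1*7 + 5) = 31/12.
Compare the errors: |x - 18/7| = |85*7 - 18*33|/(33*7) = 1/231, and |x - 31/12| = |85*12 - 31*33|/(33*12) = 3/396.
Cross-multiplying, 1*396 = 396 < 693 = 3*231, so 1/231 is smaller: the convergent 18/7 is closer to x than 31/12.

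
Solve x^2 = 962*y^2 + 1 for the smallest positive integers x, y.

(x, y) = (1923, 62)

First expand sqrt(962) as a continued fraction. With x_i = (sqrt(962) + m_i)/d_i and (m_0, d_0) = (0, 1): a_0 = floor(sqrt(962)) = 31, since 31^2 = 961 <= 962 < 1024 = 32^2.
Iterate m_{i+1} = d_i*a_i - m_i, d_{i+1} = (962 - m_{i+1}^2)/d_i, a_{i+1} = floor((a_0 + m_{i+1})/d_{i+1}):
  m_1 = 1*31 - 0 = 31, d_1 = (962 - 31^2)/1 = 1/1 = 1, a_1 = floor((31 + 31)/1) = 62.
  m_2 = 1*62 - 31 = 31, d_2 = (962 - 31^2)/1 = 1/1 = 1: (m_2, d_2) = (m_1, d_1) = (31, 1), so from here the quotient a_1 repeats; the period length is 1.
So sqrt(962) = [31; (62)] with period length k = 1.
k is odd, so (p_{k-1}, q_{k-1}) only solves x^2 - 962y^2 = -1 and the fundamental solution of x^2 - 962y^2 = 1 is (p_{2k-1}, q_{2k-1}) = (p_1, q_1); compute convergents through index 1, running through the period twice.
Convergents (p_i = a_i*p_{i-1} + p_{i-2}, q_i = a_i*q_{i-1} + q_{i-2} with p_{-2}=0, p_{-1}=1, q_{-2}=1, q_{-1}=0):
  i=0: a_0=31, p_0 = 31*1 + 0 = 31, q_0 = 31*0 + 1 = 1.
  i=1: a_1=62, p_1 = 62*31 + 1 = 1923, q_1 = 62*1 + 0 = 62.
Indeed p_0^2 - 962*q_0^2 = 961 - 962 = -1, not +1.
Check: 1923^2 - 962*62^2 = 3697929 - 3697928 = 1, so (x, y) = (1923, 62) solves the equation, and by the theorem it is the least positive solution.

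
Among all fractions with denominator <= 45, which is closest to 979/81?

278/23

Expand x = 979/81 as a continued fraction with the Euclidean algorithm:
  979 = 12*81 + 7, so a_0 = 12.
  81 = 11*7 + 4, so a_1 = 11.
  7 = 1*4 + 3, so a_2 = 1.
  4 = 1*3 + 1, so a_3 = 1.
  3 = 3*1 + 0, so a_4 = 3.
so x = [12; 11, 1, 1, 3].
Convergents (p_i = a_i*p_{i-1} + p_{i-2}, q_i = a_i*q_{i-1} + q_{i-2} with p_{-2}=0, p_{-1}=1, q_{-2}=1, q_{-1}=0), until the denominator exceeds 45:
  i=0: a_0=12, p_0 = 12*1 + 0 = 12, q_0 = 12*0 + 1 = 1.
  i=1: a_1=11, p_1 = 11*12 + 1 = 133, q_1 = 11*1 + 0 = 11.
  i=2: a_2=1, p_2 = 1*133 + 12 = 145, q_2 = 1*11 + 1 = 12.
  i=3: a_3=1, p_3 = 1*145 + 133 = 278, q_3 = 1*12 + 11 = 23.
  i=4: a_4=3, p_4 = 3*278 + 145 = 979, q_4 = 3*23 + 12 = 81.
q_4 = 81 > 45, so the last convergent with denominator <= 45 is p_3/q_3 = 278/23.
The closest fraction with denominator <= 45 is either p_3/q_3 or the intermediate fraction (k*p_3 + p_2)/(k*q_3 + q_2) with the largest k >= 1 whose denominator stays <= 45; these approach x as k grows, and every other convergent or intermediate fraction in range is farther away.
Largest k: floor((45 - q_2)/q_3) = floor((45 - 12)/23) = 1.
That gives (1*278 + 145)/(1*23 + 12) = 423/35.
Compare the errors: |x - 278/23| = |979*23 - 278*81|/(81*23) = 1/1863, and |x - 423/35| = |979*35 - 423*81|/(81*35) = 2/2835.
Cross-multiplying, 1*2835 = 2835 < 3726 = 2*1863, so 1/1863 is smaller: the convergent 278/23 is closer to x than 423/35.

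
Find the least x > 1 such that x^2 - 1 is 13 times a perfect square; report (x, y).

(x, y) = (649, 180)

First expand sqrt(13) as a continued fraction. With x_i = (sqrt(13) + m_i)/d_i and (m_0, d_0) = (0, 1): a_0 = floor(sqrt(13)) = 3, since 3^2 = 9 <= 13 < 16 = 4^2.
Iterate m_{i+1} = d_i*a_i - m_i, d_{i+1} = (13 - m_{i+1}^2)/d_i, a_{i+1} = floor((a_0 + m_{i+1})/d_{i+1}):
  m_1 = 1*3 - 0 = 3, d_1 = (13 - 3^2)/1 = 4/1 = 4, a_1 = floor((3 + 3)/4) = 1.
  m_2 = 4*1 - 3 = 1, d_2 = (13 - 1^2)/4 = 12/4 = 3, a_2 = floor((3 + 1)/3) = 1.
  m_3 = 3*1 - 1 = 2, d_3 = (13 - 2^2)/3 = 9/3 = 3, a_3 = floor((3 + 2)/3) = 1.
  m_4 = 3*1 - 2 = 1, d_4 = (13 - 1^2)/3 = 12/3 = 4, a_4 = floor((3 + 1)/4) = 1.
  m_5 = 4*1 - 1 = 3, d_5 = (13 - 3^2)/4 = 4/4 = 1, a_5 = floor((3 + 3)/1) = 6.
  m_6 = 1*6 - 3 = 3, d_6 = (13 - 3^2)/1 = 4/1 = 4: (m_6, d_6) = (m_1, d_1) = (3, 4), so from here the quotients repeat a_1, ..., a_5; the period length is 5.
So sqrt(13) = [3; (1, 1, 1, 1, 6)] with period length k = 5.
k is odd, so (p_{k-1}, q_{k-1}) only solves x^2 - 13y^2 = -1 and the fundamental solution of x^2 - 13y^2 = 1 is (p_{2k-1}, q_{2k-1}) = (p_9, q_9); compute convergents through index 9, running through the period twice.
Convergents (p_i = a_i*p_{i-1} + p_{i-2}, q_i = a_i*q_{i-1} + q_{i-2} with p_{-2}=0, p_{-1}=1, q_{-2}=1, q_{-1}=0):
  i=0: a_0=3, p_0 = 3*1 + 0 = 3, q_0 = 3*0 + 1 = 1.
  i=1: a_1=1, p_1 = 1*3 + 1 = 4, q_1 = 1*1 + 0 = 1.
  i=2: a_2=1, p_2 = 1*4 + 3 = 7, q_2 = 1*1 + 1 = 2.
  i=3: a_3=1, p_3 = 1*7 + 4 = 11, q_3 = 1*2 + 1 = 3.
  i=4: a_4=1, p_4 = 1*11 + 7 = 18, q_4 = 1*3 + 2 = 5.
  i=5: a_5=6, p_5 = 6*18 + 11 = 119, q_5 = 6*5 + 3 = 33.
  i=6: a_6=1, p_6 = 1*119 + 18 = 137, q_6 = 1*33 + 5 = 38.
  i=7: a_7=1, p_7 = 1*137 + 119 = 256, q_7 = 1*38 + 33 = 71.
  i=8: a_8=1, p_8 = 1*256 + 137 = 393, q_8 = 1*71 + 38 = 109.
  i=9: a_9=1, p_9 = 1*393 + 256 = 649, q_9 = 1*109 + 71 = 180.
Indeed p_4^2 - 13*q_4^2 = 324 - 325 = -1, not +1.
Check: 649^2 - 13*180^2 = 421201 - 421200 = 1, so (x, y) = (649, 180) solves the equation, and by the theorem it is the least positive solution.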